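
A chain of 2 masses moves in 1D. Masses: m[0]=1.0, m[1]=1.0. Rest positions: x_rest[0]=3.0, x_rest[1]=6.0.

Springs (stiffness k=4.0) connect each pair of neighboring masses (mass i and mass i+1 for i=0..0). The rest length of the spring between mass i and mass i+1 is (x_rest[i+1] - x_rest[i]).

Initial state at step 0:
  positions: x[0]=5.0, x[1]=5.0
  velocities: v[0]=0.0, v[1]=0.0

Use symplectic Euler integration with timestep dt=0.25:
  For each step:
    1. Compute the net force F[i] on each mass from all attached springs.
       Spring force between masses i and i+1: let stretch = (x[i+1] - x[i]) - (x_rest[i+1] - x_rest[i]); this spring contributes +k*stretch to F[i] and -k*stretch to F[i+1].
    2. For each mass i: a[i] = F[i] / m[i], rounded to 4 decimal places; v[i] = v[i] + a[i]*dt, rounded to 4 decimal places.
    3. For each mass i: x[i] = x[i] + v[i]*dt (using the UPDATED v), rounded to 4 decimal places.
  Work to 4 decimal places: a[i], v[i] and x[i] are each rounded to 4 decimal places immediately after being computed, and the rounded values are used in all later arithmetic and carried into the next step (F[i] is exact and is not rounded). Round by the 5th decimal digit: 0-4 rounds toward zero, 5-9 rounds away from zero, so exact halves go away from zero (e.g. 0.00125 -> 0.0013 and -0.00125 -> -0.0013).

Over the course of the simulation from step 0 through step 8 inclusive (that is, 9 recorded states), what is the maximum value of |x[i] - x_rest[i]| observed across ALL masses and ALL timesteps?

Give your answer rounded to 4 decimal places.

Step 0: x=[5.0000 5.0000] v=[0.0000 0.0000]
Step 1: x=[4.2500 5.7500] v=[-3.0000 3.0000]
Step 2: x=[3.1250 6.8750] v=[-4.5000 4.5000]
Step 3: x=[2.1875 7.8125] v=[-3.7500 3.7500]
Step 4: x=[1.9063 8.0938] v=[-1.1250 1.1250]
Step 5: x=[2.4219 7.5782] v=[2.0625 -2.0625]
Step 6: x=[3.4766 6.5235] v=[4.2188 -4.2188]
Step 7: x=[4.5430 5.4571] v=[4.2657 -4.2657]
Step 8: x=[5.0880 4.9122] v=[2.1798 -2.1798]
Max displacement = 2.0938

Answer: 2.0938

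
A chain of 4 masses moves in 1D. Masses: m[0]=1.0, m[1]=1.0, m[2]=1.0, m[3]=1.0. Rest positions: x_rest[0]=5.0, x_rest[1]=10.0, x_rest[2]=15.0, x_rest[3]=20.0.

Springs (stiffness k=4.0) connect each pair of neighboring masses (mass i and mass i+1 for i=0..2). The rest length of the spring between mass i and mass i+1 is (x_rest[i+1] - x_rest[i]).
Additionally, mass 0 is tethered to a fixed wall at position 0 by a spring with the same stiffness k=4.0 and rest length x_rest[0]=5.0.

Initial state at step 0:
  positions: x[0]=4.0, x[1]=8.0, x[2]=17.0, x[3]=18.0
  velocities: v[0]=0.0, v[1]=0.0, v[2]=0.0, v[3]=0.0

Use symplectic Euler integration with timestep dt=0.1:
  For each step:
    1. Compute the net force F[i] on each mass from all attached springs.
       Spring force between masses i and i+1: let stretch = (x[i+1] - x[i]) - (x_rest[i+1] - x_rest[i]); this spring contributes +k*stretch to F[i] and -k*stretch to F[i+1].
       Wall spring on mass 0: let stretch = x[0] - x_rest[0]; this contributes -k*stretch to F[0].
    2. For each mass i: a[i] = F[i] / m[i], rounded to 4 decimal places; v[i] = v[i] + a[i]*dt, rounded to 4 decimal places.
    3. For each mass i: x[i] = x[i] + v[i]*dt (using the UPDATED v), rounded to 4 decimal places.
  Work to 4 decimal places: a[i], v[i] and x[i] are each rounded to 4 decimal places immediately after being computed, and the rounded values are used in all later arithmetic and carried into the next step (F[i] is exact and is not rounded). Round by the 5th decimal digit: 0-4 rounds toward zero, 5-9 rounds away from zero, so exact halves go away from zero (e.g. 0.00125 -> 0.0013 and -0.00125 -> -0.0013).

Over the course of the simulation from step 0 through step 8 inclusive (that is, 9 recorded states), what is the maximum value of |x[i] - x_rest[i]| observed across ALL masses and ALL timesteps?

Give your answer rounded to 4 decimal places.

Step 0: x=[4.0000 8.0000 17.0000 18.0000] v=[0.0000 0.0000 0.0000 0.0000]
Step 1: x=[4.0000 8.2000 16.6800 18.1600] v=[0.0000 2.0000 -3.2000 1.6000]
Step 2: x=[4.0080 8.5712 16.0800 18.4608] v=[0.0800 3.7120 -6.0000 3.0080]
Step 3: x=[4.0382 9.0602 15.2749 18.8664] v=[0.3021 4.8902 -8.0512 4.0557]
Step 4: x=[4.1078 9.5969 14.3649 19.3283] v=[0.6956 5.3673 -9.1005 4.6191]
Step 5: x=[4.2326 10.1048 13.4627 19.7917] v=[1.2481 5.0789 -9.0223 4.6337]
Step 6: x=[4.4230 10.5121 12.6793 20.2019] v=[1.9039 4.0732 -7.8339 4.1021]
Step 7: x=[4.6800 10.7625 12.1101 20.5112] v=[2.5703 2.5044 -5.6917 3.0931]
Step 8: x=[4.9931 10.8235 11.8231 20.6845] v=[3.1313 0.6104 -2.8703 1.7327]
Max displacement = 3.1769

Answer: 3.1769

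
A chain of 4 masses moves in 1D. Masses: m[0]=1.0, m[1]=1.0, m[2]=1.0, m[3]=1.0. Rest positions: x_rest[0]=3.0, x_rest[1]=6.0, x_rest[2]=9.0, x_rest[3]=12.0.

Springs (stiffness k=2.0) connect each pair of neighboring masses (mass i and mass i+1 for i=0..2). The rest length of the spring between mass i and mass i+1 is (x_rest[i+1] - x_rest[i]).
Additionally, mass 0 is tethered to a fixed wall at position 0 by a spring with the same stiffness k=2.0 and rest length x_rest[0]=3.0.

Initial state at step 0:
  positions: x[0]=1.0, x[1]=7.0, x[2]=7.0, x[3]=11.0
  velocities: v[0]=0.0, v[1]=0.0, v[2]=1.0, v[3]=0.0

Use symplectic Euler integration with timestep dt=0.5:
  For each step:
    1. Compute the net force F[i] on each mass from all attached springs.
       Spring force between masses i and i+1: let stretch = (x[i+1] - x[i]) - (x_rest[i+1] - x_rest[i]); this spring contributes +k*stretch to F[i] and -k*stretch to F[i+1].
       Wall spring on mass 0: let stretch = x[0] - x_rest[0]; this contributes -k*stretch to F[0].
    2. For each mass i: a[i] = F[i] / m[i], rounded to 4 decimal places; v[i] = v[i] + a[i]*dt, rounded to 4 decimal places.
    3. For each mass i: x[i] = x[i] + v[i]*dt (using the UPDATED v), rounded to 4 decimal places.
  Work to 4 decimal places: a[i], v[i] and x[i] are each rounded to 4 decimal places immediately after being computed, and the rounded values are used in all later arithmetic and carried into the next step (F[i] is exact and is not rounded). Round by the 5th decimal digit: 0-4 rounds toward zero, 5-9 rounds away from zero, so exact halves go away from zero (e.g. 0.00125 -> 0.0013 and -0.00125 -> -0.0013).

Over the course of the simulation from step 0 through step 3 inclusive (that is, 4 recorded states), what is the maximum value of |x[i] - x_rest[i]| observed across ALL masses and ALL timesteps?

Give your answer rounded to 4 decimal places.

Answer: 2.5000

Derivation:
Step 0: x=[1.0000 7.0000 7.0000 11.0000] v=[0.0000 0.0000 1.0000 0.0000]
Step 1: x=[3.5000 4.0000 9.5000 10.5000] v=[5.0000 -6.0000 5.0000 -1.0000]
Step 2: x=[4.5000 3.5000 9.7500 11.0000] v=[2.0000 -1.0000 0.5000 1.0000]
Step 3: x=[2.7500 6.6250 7.5000 12.3750] v=[-3.5000 6.2500 -4.5000 2.7500]
Max displacement = 2.5000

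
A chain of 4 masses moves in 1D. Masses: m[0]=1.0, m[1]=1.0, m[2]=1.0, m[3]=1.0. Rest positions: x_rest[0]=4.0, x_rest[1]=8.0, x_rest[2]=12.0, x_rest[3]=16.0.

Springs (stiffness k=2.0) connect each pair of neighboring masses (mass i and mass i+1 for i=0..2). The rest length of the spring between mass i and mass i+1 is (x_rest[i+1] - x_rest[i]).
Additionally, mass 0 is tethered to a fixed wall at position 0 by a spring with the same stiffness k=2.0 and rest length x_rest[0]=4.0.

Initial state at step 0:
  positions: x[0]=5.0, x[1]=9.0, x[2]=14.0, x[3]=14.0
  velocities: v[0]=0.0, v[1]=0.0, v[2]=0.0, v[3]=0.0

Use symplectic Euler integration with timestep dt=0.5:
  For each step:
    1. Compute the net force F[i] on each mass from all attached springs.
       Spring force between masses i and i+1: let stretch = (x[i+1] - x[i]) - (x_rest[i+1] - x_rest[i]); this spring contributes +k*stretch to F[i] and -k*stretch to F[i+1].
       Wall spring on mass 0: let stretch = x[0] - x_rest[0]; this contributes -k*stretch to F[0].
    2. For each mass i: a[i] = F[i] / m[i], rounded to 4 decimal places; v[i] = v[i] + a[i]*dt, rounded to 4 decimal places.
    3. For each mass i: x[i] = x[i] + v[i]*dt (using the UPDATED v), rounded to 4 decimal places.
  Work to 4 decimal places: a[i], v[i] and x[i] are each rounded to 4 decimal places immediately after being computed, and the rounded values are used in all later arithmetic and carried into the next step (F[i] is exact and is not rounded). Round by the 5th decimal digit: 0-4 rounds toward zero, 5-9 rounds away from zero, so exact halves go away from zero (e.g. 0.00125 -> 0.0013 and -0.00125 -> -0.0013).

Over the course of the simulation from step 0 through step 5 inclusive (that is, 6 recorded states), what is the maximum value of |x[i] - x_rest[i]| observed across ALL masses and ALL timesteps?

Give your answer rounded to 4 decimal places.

Answer: 2.3125

Derivation:
Step 0: x=[5.0000 9.0000 14.0000 14.0000] v=[0.0000 0.0000 0.0000 0.0000]
Step 1: x=[4.5000 9.5000 11.5000 16.0000] v=[-1.0000 1.0000 -5.0000 4.0000]
Step 2: x=[4.2500 8.5000 10.2500 17.7500] v=[-0.5000 -2.0000 -2.5000 3.5000]
Step 3: x=[4.0000 6.2500 11.8750 17.7500] v=[-0.5000 -4.5000 3.2500 0.0000]
Step 4: x=[2.8750 5.6875 13.6250 16.8125] v=[-2.2500 -1.1250 3.5000 -1.8750]
Step 5: x=[1.7188 7.6875 13.0000 16.2813] v=[-2.3125 4.0000 -1.2500 -1.0625]
Max displacement = 2.3125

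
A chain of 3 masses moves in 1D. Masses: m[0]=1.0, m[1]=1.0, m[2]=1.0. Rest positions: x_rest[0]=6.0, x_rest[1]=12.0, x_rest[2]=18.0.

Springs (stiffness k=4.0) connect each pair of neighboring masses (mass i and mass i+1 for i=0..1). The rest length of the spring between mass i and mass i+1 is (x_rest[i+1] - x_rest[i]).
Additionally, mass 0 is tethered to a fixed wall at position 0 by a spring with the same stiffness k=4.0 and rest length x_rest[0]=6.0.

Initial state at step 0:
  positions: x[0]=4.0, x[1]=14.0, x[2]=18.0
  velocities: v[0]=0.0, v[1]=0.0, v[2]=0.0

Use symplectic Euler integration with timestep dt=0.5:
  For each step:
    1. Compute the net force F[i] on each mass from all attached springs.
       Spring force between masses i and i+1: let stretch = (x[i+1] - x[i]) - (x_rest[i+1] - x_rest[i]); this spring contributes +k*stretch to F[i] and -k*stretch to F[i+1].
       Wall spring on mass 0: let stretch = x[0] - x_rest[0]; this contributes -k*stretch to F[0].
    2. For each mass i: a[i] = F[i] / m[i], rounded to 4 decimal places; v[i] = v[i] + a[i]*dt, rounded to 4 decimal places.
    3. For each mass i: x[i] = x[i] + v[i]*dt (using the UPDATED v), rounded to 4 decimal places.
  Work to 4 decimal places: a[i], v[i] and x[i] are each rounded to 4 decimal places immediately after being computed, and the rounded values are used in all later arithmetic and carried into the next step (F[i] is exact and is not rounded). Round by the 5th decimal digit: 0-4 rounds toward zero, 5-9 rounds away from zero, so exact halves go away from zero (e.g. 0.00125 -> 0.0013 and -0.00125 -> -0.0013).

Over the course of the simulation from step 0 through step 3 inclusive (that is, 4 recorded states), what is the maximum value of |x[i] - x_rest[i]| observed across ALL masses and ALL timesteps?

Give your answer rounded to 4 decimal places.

Step 0: x=[4.0000 14.0000 18.0000] v=[0.0000 0.0000 0.0000]
Step 1: x=[10.0000 8.0000 20.0000] v=[12.0000 -12.0000 4.0000]
Step 2: x=[4.0000 16.0000 16.0000] v=[-12.0000 16.0000 -8.0000]
Step 3: x=[6.0000 12.0000 18.0000] v=[4.0000 -8.0000 4.0000]
Max displacement = 4.0000

Answer: 4.0000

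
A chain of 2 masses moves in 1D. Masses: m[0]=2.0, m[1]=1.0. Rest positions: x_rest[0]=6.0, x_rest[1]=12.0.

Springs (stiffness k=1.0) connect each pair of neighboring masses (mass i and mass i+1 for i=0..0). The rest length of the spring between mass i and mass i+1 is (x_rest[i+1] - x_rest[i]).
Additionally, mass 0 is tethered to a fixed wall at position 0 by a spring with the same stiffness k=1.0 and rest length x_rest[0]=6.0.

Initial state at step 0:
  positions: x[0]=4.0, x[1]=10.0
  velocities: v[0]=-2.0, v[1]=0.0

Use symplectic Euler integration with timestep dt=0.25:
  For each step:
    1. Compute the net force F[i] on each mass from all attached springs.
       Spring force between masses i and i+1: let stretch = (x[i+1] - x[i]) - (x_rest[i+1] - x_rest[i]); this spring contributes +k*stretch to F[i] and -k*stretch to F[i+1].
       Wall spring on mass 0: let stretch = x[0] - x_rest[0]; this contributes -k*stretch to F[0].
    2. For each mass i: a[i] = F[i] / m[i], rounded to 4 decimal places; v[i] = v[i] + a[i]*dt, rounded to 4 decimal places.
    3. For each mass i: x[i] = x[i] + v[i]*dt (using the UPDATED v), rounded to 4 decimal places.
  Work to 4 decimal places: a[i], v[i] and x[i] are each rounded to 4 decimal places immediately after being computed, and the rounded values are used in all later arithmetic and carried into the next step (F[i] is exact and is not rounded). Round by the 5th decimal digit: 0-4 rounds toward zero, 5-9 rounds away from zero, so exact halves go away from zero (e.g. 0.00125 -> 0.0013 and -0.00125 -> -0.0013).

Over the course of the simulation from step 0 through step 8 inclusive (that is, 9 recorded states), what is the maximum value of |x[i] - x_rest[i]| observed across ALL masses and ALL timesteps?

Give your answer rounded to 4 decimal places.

Answer: 3.1523

Derivation:
Step 0: x=[4.0000 10.0000] v=[-2.0000 0.0000]
Step 1: x=[3.5625 10.0000] v=[-1.7500 0.0000]
Step 2: x=[3.2149 9.9727] v=[-1.3906 -0.1094]
Step 3: x=[2.9780 9.8980] v=[-0.9477 -0.2989]
Step 4: x=[2.8643 9.7658] v=[-0.4550 -0.5289]
Step 5: x=[2.8767 9.5772] v=[0.0497 -0.7543]
Step 6: x=[3.0086 9.3449] v=[0.5277 -0.9294]
Step 7: x=[3.2445 9.0915] v=[0.9437 -1.0135]
Step 8: x=[3.5618 8.8477] v=[1.2690 -0.9753]
Max displacement = 3.1523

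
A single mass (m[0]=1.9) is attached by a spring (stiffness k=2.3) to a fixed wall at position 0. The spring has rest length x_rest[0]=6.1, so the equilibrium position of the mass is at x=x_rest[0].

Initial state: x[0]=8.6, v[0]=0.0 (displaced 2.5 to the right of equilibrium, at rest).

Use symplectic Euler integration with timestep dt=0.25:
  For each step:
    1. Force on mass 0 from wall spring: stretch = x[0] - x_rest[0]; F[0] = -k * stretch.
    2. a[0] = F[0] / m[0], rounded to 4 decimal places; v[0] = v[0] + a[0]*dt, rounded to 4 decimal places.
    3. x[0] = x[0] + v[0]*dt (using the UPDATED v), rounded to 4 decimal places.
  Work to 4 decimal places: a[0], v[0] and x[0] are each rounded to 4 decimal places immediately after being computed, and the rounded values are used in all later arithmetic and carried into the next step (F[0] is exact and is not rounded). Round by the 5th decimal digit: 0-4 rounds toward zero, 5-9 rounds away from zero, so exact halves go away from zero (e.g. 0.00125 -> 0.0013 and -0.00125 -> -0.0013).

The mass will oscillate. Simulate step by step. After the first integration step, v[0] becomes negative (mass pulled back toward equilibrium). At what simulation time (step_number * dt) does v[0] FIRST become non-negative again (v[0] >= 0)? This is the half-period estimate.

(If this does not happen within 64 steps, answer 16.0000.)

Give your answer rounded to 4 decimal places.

Answer: 3.0000

Derivation:
Step 0: x=[8.6000] v=[0.0000]
Step 1: x=[8.4109] v=[-0.7566]
Step 2: x=[8.0469] v=[-1.4560]
Step 3: x=[7.5356] v=[-2.0452]
Step 4: x=[6.9157] v=[-2.4797]
Step 5: x=[6.2341] v=[-2.7266]
Step 6: x=[5.5423] v=[-2.7672]
Step 7: x=[4.8927] v=[-2.5984]
Step 8: x=[4.3345] v=[-2.2330]
Step 9: x=[3.9098] v=[-1.6987]
Step 10: x=[3.6508] v=[-1.0359]
Step 11: x=[3.5771] v=[-0.2947]
Step 12: x=[3.6943] v=[0.4688]
First v>=0 after going negative at step 12, time=3.0000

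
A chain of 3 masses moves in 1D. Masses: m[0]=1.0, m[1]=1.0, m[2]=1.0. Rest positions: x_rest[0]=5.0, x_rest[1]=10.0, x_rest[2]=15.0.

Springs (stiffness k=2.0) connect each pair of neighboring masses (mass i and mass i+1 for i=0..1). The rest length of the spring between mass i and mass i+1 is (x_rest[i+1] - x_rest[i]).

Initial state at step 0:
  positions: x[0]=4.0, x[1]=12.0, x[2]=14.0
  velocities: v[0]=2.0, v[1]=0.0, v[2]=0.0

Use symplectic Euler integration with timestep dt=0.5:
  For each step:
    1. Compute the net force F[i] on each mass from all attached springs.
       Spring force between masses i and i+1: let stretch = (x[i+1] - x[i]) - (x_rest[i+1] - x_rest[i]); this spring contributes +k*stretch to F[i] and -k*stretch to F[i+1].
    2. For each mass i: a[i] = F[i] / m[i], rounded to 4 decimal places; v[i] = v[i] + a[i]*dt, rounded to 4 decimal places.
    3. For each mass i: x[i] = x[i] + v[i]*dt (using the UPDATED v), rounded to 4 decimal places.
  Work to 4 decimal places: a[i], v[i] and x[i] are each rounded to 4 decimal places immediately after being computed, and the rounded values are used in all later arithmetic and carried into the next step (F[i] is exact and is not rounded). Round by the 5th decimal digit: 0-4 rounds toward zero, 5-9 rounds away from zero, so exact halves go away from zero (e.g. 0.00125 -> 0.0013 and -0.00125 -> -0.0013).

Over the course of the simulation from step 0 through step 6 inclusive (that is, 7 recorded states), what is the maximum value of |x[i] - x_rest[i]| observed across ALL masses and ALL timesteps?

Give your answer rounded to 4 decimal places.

Answer: 4.0000

Derivation:
Step 0: x=[4.0000 12.0000 14.0000] v=[2.0000 0.0000 0.0000]
Step 1: x=[6.5000 9.0000 15.5000] v=[5.0000 -6.0000 3.0000]
Step 2: x=[7.7500 8.0000 16.2500] v=[2.5000 -2.0000 1.5000]
Step 3: x=[6.6250 11.0000 15.3750] v=[-2.2500 6.0000 -1.7500]
Step 4: x=[5.1875 14.0000 14.8125] v=[-2.8750 6.0000 -1.1250]
Step 5: x=[5.6563 13.0000 16.3438] v=[0.9375 -2.0000 3.0625]
Step 6: x=[7.2969 10.0001 18.7032] v=[3.2812 -5.9999 4.7187]
Max displacement = 4.0000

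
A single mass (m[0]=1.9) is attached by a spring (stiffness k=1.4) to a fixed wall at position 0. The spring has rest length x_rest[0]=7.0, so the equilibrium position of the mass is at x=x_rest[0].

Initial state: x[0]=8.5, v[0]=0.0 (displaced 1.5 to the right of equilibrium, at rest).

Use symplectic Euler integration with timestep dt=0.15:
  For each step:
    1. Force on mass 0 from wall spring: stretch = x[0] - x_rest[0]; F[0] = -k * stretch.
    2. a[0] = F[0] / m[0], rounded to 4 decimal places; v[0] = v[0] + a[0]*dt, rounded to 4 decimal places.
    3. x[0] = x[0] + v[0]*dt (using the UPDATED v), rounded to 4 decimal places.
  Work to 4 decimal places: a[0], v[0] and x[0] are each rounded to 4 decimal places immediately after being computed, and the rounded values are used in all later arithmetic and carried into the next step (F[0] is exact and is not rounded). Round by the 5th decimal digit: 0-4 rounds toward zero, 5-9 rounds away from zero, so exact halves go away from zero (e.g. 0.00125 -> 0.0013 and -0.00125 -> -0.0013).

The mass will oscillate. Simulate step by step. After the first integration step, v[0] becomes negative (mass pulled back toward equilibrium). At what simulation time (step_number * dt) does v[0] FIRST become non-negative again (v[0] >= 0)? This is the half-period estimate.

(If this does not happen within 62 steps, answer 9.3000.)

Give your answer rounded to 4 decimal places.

Answer: 3.7500

Derivation:
Step 0: x=[8.5000] v=[0.0000]
Step 1: x=[8.4751] v=[-0.1658]
Step 2: x=[8.4258] v=[-0.3288]
Step 3: x=[8.3528] v=[-0.4864]
Step 4: x=[8.2574] v=[-0.6359]
Step 5: x=[8.1412] v=[-0.7749]
Step 6: x=[8.0061] v=[-0.9010]
Step 7: x=[7.8543] v=[-1.0122]
Step 8: x=[7.6883] v=[-1.1066]
Step 9: x=[7.5109] v=[-1.1827]
Step 10: x=[7.3250] v=[-1.2392]
Step 11: x=[7.1337] v=[-1.2751]
Step 12: x=[6.9402] v=[-1.2899]
Step 13: x=[6.7477] v=[-1.2833]
Step 14: x=[6.5594] v=[-1.2554]
Step 15: x=[6.3784] v=[-1.2067]
Step 16: x=[6.2077] v=[-1.1380]
Step 17: x=[6.0501] v=[-1.0504]
Step 18: x=[5.9083] v=[-0.9454]
Step 19: x=[5.7846] v=[-0.8247]
Step 20: x=[5.6810] v=[-0.6904]
Step 21: x=[5.5993] v=[-0.5446]
Step 22: x=[5.5408] v=[-0.3898]
Step 23: x=[5.5065] v=[-0.2285]
Step 24: x=[5.4970] v=[-0.0634]
Step 25: x=[5.5124] v=[0.1027]
First v>=0 after going negative at step 25, time=3.7500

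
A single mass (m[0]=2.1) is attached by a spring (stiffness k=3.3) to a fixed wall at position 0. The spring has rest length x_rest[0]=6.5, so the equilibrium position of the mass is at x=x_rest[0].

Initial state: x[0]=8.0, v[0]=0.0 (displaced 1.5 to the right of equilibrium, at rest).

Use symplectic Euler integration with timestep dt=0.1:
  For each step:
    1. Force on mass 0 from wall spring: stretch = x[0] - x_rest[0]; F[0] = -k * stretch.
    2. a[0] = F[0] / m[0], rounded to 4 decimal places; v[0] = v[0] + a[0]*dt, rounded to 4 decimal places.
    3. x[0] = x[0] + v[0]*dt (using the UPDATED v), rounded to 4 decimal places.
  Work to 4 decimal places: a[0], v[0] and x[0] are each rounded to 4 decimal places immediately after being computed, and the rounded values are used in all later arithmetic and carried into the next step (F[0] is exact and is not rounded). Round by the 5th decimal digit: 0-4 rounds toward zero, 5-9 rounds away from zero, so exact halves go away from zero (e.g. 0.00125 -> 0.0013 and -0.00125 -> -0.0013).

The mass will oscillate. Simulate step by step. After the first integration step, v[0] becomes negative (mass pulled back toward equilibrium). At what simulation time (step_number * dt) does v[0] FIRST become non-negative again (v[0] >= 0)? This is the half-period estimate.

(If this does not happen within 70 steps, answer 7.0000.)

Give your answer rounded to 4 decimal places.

Answer: 2.6000

Derivation:
Step 0: x=[8.0000] v=[0.0000]
Step 1: x=[7.9764] v=[-0.2357]
Step 2: x=[7.9296] v=[-0.4677]
Step 3: x=[7.8604] v=[-0.6924]
Step 4: x=[7.7698] v=[-0.9062]
Step 5: x=[7.6592] v=[-1.1057]
Step 6: x=[7.5304] v=[-1.2879]
Step 7: x=[7.3854] v=[-1.4498]
Step 8: x=[7.2265] v=[-1.5889]
Step 9: x=[7.0562] v=[-1.7031]
Step 10: x=[6.8772] v=[-1.7905]
Step 11: x=[6.6922] v=[-1.8498]
Step 12: x=[6.5042] v=[-1.8800]
Step 13: x=[6.3161] v=[-1.8807]
Step 14: x=[6.1309] v=[-1.8518]
Step 15: x=[5.9515] v=[-1.7938]
Step 16: x=[5.7807] v=[-1.7076]
Step 17: x=[5.6212] v=[-1.5946]
Step 18: x=[5.4756] v=[-1.4565]
Step 19: x=[5.3461] v=[-1.2955]
Step 20: x=[5.2347] v=[-1.1142]
Step 21: x=[5.1432] v=[-0.9154]
Step 22: x=[5.0730] v=[-0.7022]
Step 23: x=[5.0252] v=[-0.4780]
Step 24: x=[5.0006] v=[-0.2463]
Step 25: x=[4.9995] v=[-0.0107]
Step 26: x=[5.0220] v=[0.2251]
First v>=0 after going negative at step 26, time=2.6000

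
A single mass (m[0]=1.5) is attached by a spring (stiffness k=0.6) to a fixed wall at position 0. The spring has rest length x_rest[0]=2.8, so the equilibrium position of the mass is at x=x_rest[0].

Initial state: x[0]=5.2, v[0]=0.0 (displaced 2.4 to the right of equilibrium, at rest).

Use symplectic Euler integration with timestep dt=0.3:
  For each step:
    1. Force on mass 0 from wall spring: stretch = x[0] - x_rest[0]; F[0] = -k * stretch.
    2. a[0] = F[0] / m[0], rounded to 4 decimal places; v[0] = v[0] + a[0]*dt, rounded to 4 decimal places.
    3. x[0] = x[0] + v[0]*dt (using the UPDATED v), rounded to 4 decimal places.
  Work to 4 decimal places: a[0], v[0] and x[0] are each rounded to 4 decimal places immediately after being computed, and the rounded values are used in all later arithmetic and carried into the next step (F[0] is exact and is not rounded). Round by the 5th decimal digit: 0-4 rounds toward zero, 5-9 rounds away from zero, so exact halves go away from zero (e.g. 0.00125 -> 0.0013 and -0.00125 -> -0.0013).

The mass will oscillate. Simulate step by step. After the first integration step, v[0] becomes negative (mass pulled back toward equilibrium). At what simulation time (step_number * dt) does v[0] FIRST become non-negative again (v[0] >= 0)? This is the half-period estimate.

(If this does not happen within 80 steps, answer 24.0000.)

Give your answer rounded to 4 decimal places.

Answer: 5.1000

Derivation:
Step 0: x=[5.2000] v=[0.0000]
Step 1: x=[5.1136] v=[-0.2880]
Step 2: x=[4.9439] v=[-0.5656]
Step 3: x=[4.6970] v=[-0.8229]
Step 4: x=[4.3819] v=[-1.0505]
Step 5: x=[4.0098] v=[-1.2403]
Step 6: x=[3.5942] v=[-1.3855]
Step 7: x=[3.1500] v=[-1.4808]
Step 8: x=[2.6932] v=[-1.5228]
Step 9: x=[2.2402] v=[-1.5100]
Step 10: x=[1.8074] v=[-1.4428]
Step 11: x=[1.4103] v=[-1.3237]
Step 12: x=[1.0632] v=[-1.1569]
Step 13: x=[0.7787] v=[-0.9485]
Step 14: x=[0.5669] v=[-0.7060]
Step 15: x=[0.4355] v=[-0.4380]
Step 16: x=[0.3892] v=[-0.1543]
Step 17: x=[0.4297] v=[0.1350]
First v>=0 after going negative at step 17, time=5.1000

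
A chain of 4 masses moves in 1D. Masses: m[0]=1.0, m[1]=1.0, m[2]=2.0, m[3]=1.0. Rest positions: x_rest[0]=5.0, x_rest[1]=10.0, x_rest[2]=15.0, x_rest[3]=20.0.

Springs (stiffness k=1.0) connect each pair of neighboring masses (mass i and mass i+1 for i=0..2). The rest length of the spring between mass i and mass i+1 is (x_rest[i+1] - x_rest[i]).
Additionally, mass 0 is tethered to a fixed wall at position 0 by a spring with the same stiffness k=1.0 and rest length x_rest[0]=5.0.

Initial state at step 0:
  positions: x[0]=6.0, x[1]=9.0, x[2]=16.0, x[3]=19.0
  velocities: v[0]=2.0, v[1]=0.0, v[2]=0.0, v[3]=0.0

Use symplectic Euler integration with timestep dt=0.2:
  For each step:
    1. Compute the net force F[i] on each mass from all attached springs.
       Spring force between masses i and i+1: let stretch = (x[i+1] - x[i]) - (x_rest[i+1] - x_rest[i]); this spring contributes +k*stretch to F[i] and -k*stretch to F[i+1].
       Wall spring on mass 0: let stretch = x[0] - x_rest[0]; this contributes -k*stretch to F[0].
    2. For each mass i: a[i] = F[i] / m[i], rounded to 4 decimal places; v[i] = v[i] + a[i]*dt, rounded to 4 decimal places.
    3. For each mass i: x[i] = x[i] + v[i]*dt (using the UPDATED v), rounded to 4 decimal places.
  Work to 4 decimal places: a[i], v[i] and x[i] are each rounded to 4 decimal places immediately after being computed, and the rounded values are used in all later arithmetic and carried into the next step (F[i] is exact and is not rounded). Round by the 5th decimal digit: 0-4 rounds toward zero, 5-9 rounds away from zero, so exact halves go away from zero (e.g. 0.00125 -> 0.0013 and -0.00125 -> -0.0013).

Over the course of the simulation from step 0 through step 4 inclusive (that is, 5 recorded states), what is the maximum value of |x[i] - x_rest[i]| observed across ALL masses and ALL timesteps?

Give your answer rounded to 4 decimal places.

Answer: 1.4331

Derivation:
Step 0: x=[6.0000 9.0000 16.0000 19.0000] v=[2.0000 0.0000 0.0000 0.0000]
Step 1: x=[6.2800 9.1600 15.9200 19.0800] v=[1.4000 0.8000 -0.4000 0.4000]
Step 2: x=[6.4240 9.4752 15.7680 19.2336] v=[0.7200 1.5760 -0.7600 0.7680]
Step 3: x=[6.4331 9.9201 15.5595 19.4486] v=[0.0454 2.2243 -1.0427 1.0749]
Step 4: x=[6.3243 10.4511 15.3160 19.7080] v=[-0.5438 2.6548 -1.2177 1.2971]
Max displacement = 1.4331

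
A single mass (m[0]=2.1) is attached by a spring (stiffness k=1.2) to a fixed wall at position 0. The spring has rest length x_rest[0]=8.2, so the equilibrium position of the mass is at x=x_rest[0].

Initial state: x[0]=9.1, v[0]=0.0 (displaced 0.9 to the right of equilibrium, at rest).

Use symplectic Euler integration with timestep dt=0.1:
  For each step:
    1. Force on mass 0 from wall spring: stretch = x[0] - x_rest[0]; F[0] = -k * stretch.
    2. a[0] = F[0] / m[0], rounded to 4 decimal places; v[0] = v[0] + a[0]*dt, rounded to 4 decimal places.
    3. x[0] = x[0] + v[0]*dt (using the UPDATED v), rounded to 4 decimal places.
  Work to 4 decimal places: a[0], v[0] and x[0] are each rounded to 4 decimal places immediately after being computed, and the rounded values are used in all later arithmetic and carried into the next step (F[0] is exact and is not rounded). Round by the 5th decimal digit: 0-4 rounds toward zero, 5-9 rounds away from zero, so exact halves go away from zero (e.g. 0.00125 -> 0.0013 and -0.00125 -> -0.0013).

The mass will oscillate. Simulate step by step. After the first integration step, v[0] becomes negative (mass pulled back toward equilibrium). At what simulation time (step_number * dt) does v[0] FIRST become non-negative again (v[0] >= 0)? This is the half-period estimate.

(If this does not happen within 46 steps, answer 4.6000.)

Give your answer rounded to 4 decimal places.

Answer: 4.2000

Derivation:
Step 0: x=[9.1000] v=[0.0000]
Step 1: x=[9.0949] v=[-0.0514]
Step 2: x=[9.0847] v=[-0.1025]
Step 3: x=[9.0694] v=[-0.1531]
Step 4: x=[9.0491] v=[-0.2028]
Step 5: x=[9.0240] v=[-0.2513]
Step 6: x=[8.9942] v=[-0.2984]
Step 7: x=[8.9598] v=[-0.3438]
Step 8: x=[8.9211] v=[-0.3872]
Step 9: x=[8.8783] v=[-0.4284]
Step 10: x=[8.8316] v=[-0.4672]
Step 11: x=[8.7813] v=[-0.5033]
Step 12: x=[8.7277] v=[-0.5365]
Step 13: x=[8.6710] v=[-0.5667]
Step 14: x=[8.6116] v=[-0.5936]
Step 15: x=[8.5499] v=[-0.6171]
Step 16: x=[8.4862] v=[-0.6371]
Step 17: x=[8.4209] v=[-0.6535]
Step 18: x=[8.3543] v=[-0.6661]
Step 19: x=[8.2868] v=[-0.6749]
Step 20: x=[8.2188] v=[-0.6799]
Step 21: x=[8.1507] v=[-0.6810]
Step 22: x=[8.0829] v=[-0.6782]
Step 23: x=[8.0158] v=[-0.6715]
Step 24: x=[7.9497] v=[-0.6610]
Step 25: x=[7.8850] v=[-0.6467]
Step 26: x=[7.8221] v=[-0.6287]
Step 27: x=[7.7614] v=[-0.6071]
Step 28: x=[7.7032] v=[-0.5820]
Step 29: x=[7.6478] v=[-0.5536]
Step 30: x=[7.5956] v=[-0.5221]
Step 31: x=[7.5468] v=[-0.4876]
Step 32: x=[7.5018] v=[-0.4503]
Step 33: x=[7.4608] v=[-0.4104]
Step 34: x=[7.4240] v=[-0.3682]
Step 35: x=[7.3916] v=[-0.3239]
Step 36: x=[7.3638] v=[-0.2777]
Step 37: x=[7.3408] v=[-0.2299]
Step 38: x=[7.3227] v=[-0.1808]
Step 39: x=[7.3096] v=[-0.1307]
Step 40: x=[7.3016] v=[-0.0798]
Step 41: x=[7.2988] v=[-0.0285]
Step 42: x=[7.3011] v=[0.0230]
First v>=0 after going negative at step 42, time=4.2000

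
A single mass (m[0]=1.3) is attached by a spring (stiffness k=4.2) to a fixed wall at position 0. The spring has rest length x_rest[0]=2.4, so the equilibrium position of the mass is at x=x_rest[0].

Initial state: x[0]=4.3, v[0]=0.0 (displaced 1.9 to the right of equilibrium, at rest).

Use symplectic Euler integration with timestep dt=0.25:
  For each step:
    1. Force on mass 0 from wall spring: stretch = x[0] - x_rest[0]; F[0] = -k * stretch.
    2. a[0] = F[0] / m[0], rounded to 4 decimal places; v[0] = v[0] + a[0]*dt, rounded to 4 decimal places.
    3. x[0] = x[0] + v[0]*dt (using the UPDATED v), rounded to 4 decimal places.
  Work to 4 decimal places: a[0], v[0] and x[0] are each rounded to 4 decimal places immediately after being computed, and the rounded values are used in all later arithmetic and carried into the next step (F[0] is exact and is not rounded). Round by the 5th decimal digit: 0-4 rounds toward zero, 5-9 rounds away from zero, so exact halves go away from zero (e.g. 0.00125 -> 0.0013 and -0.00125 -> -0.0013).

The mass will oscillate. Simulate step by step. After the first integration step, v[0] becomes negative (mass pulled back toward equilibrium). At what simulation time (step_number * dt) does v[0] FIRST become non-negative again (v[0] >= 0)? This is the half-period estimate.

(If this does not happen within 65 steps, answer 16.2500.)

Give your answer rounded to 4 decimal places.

Answer: 1.7500

Derivation:
Step 0: x=[4.3000] v=[0.0000]
Step 1: x=[3.9164] v=[-1.5346]
Step 2: x=[3.2266] v=[-2.7594]
Step 3: x=[2.3698] v=[-3.4271]
Step 4: x=[1.5191] v=[-3.4027]
Step 5: x=[0.8463] v=[-2.6912]
Step 6: x=[0.4872] v=[-1.4363]
Step 7: x=[0.5144] v=[0.1087]
First v>=0 after going negative at step 7, time=1.7500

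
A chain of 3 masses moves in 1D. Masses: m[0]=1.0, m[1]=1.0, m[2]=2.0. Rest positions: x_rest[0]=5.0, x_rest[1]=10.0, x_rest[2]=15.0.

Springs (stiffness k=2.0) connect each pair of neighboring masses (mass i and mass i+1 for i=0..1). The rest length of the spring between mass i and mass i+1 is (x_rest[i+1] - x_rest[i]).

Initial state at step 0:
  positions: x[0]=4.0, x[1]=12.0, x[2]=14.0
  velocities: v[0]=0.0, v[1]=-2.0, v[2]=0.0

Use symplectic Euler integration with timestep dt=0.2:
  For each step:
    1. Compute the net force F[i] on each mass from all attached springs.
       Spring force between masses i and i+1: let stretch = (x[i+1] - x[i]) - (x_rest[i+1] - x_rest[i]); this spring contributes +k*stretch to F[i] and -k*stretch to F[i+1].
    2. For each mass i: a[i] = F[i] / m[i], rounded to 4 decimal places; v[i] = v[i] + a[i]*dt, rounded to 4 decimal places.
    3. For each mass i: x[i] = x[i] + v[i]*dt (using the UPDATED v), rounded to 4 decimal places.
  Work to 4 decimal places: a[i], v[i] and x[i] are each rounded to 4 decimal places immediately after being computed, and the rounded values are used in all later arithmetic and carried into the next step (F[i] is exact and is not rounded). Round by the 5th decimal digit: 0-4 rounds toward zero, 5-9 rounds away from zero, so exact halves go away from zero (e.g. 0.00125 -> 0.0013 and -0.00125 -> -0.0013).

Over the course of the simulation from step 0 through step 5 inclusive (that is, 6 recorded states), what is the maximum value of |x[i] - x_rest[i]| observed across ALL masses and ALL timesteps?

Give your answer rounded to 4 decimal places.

Step 0: x=[4.0000 12.0000 14.0000] v=[0.0000 -2.0000 0.0000]
Step 1: x=[4.2400 11.1200 14.1200] v=[1.2000 -4.4000 0.6000]
Step 2: x=[4.6304 9.9296 14.3200] v=[1.9520 -5.9520 1.0000]
Step 3: x=[5.0447 8.6665 14.5444] v=[2.0717 -6.3155 1.1219]
Step 4: x=[5.3488 7.5839 14.7337] v=[1.5204 -5.4131 0.9463]
Step 5: x=[5.4317 6.8945 14.8370] v=[0.4144 -3.4472 0.5163]
Max displacement = 3.1055

Answer: 3.1055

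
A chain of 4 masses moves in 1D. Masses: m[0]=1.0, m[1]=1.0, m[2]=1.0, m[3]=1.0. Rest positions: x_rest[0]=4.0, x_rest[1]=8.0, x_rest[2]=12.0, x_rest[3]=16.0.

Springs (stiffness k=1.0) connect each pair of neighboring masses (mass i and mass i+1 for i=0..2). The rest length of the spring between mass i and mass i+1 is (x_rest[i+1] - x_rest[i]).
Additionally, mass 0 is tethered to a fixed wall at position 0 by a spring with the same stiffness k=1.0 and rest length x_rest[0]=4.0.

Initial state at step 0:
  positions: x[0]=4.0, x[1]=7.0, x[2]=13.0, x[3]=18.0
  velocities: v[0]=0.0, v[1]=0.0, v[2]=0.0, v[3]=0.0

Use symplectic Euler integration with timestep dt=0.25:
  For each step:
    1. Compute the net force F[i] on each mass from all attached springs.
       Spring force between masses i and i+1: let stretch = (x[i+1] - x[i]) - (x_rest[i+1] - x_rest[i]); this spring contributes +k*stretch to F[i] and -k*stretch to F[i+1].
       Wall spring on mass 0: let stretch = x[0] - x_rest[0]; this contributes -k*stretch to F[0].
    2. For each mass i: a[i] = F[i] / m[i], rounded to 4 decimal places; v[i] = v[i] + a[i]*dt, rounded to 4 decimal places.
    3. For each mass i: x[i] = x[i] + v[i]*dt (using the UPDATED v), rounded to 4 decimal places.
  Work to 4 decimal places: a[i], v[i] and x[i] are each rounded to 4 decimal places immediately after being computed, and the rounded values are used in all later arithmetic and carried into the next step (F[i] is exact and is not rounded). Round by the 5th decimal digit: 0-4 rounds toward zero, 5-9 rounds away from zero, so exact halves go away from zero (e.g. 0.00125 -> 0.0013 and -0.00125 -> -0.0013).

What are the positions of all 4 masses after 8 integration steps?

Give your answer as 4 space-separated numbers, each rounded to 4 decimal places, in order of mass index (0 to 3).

Answer: 4.2296 9.4466 12.6299 16.0705

Derivation:
Step 0: x=[4.0000 7.0000 13.0000 18.0000] v=[0.0000 0.0000 0.0000 0.0000]
Step 1: x=[3.9375 7.1875 12.9375 17.9375] v=[-0.2500 0.7500 -0.2500 -0.2500]
Step 2: x=[3.8320 7.5313 12.8281 17.8125] v=[-0.4219 1.3750 -0.4375 -0.5000]
Step 3: x=[3.7182 7.9749 12.6992 17.6260] v=[-0.4551 1.7744 -0.5156 -0.7461]
Step 4: x=[3.6381 8.4477 12.5830 17.3816] v=[-0.3205 1.8913 -0.4650 -0.9778]
Step 5: x=[3.6312 8.8784 12.5082 17.0872] v=[-0.0276 1.7227 -0.2992 -1.1775]
Step 6: x=[3.7253 9.2080 12.4927 16.7566] v=[0.3764 1.3184 -0.0619 -1.3223]
Step 7: x=[3.9293 9.4002 12.5384 16.4095] v=[0.8158 0.7689 0.1829 -1.3883]
Step 8: x=[4.2296 9.4466 12.6299 16.0705] v=[1.2012 0.1857 0.3661 -1.3561]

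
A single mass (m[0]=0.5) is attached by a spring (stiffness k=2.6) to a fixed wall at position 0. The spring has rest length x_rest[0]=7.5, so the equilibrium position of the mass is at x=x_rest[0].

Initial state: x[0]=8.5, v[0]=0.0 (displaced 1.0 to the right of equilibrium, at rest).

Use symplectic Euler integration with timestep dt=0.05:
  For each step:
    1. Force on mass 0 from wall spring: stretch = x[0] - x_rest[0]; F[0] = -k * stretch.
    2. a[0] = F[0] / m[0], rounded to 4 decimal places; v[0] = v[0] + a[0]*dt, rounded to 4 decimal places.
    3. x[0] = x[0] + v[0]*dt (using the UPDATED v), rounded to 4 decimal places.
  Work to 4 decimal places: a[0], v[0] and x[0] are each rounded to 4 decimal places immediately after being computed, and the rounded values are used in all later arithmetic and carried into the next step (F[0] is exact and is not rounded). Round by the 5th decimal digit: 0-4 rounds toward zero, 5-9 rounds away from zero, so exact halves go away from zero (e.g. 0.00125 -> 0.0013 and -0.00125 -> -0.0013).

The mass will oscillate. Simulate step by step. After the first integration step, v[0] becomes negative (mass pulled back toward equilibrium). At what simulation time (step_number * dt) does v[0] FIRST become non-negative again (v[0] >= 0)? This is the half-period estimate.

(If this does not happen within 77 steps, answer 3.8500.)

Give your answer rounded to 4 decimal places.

Answer: 1.4000

Derivation:
Step 0: x=[8.5000] v=[0.0000]
Step 1: x=[8.4870] v=[-0.2600]
Step 2: x=[8.4612] v=[-0.5166]
Step 3: x=[8.4229] v=[-0.7665]
Step 4: x=[8.3726] v=[-1.0065]
Step 5: x=[8.3109] v=[-1.2334]
Step 6: x=[8.2387] v=[-1.4442]
Step 7: x=[8.1569] v=[-1.6363]
Step 8: x=[8.0665] v=[-1.8071]
Step 9: x=[7.9688] v=[-1.9544]
Step 10: x=[7.8650] v=[-2.0763]
Step 11: x=[7.7564] v=[-2.1712]
Step 12: x=[7.6445] v=[-2.2379]
Step 13: x=[7.5307] v=[-2.2755]
Step 14: x=[7.4165] v=[-2.2835]
Step 15: x=[7.3034] v=[-2.2618]
Step 16: x=[7.1929] v=[-2.2107]
Step 17: x=[7.0864] v=[-2.1309]
Step 18: x=[6.9852] v=[-2.0234]
Step 19: x=[6.8907] v=[-1.8896]
Step 20: x=[6.8041] v=[-1.7312]
Step 21: x=[6.7266] v=[-1.5503]
Step 22: x=[6.6591] v=[-1.3492]
Step 23: x=[6.6026] v=[-1.1306]
Step 24: x=[6.5577] v=[-0.8973]
Step 25: x=[6.5251] v=[-0.6523]
Step 26: x=[6.5052] v=[-0.3988]
Step 27: x=[6.4982] v=[-0.1402]
Step 28: x=[6.5042] v=[0.1203]
First v>=0 after going negative at step 28, time=1.4000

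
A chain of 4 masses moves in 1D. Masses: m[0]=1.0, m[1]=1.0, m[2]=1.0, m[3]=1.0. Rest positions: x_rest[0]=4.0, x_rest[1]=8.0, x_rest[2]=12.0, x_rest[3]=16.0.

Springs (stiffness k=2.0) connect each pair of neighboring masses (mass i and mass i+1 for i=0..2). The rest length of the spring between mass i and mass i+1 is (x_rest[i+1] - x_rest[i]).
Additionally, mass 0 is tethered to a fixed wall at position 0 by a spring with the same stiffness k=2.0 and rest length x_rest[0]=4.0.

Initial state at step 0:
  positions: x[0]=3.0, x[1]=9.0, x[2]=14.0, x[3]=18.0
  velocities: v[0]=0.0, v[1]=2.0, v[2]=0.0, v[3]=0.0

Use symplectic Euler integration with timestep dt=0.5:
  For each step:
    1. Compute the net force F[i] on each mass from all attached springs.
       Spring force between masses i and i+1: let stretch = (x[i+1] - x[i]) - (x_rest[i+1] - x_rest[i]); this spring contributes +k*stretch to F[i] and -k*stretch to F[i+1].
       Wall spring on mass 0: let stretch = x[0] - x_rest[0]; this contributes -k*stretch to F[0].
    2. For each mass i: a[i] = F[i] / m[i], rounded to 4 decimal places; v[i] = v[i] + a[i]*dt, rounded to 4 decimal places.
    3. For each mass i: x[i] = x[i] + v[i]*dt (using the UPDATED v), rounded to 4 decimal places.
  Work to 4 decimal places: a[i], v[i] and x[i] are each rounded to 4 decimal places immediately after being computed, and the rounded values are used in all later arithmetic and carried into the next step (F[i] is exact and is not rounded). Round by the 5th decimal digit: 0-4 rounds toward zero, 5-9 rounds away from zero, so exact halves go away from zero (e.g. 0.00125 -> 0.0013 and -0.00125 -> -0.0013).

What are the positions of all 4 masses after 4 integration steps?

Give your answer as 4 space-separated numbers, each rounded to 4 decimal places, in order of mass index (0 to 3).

Answer: 5.1250 10.1875 13.6250 16.8125

Derivation:
Step 0: x=[3.0000 9.0000 14.0000 18.0000] v=[0.0000 2.0000 0.0000 0.0000]
Step 1: x=[4.5000 9.5000 13.5000 18.0000] v=[3.0000 1.0000 -1.0000 0.0000]
Step 2: x=[6.2500 9.5000 13.2500 17.7500] v=[3.5000 0.0000 -0.5000 -0.5000]
Step 3: x=[6.5000 9.7500 13.3750 17.2500] v=[0.5000 0.5000 0.2500 -1.0000]
Step 4: x=[5.1250 10.1875 13.6250 16.8125] v=[-2.7500 0.8750 0.5000 -0.8750]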